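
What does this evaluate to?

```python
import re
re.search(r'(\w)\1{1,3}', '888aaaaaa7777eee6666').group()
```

`\1` is not a pattern — it's the concrete string captured by group 1, re-applied verbatim.
The match spans [0:3] → '888'.

'888'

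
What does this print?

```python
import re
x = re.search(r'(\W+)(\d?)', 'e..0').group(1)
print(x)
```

The match spans [1:4] → '..0'.
Captured: group 1 = '..', group 2 = '0'.

..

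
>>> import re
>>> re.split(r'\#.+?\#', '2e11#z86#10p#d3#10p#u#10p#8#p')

['2e11', '10p', '10p', '10p', 'p']

A `+?`/`*?`/`{m,n}?` starts at its minimum and grows only as far as needed for what follows to match.
Matches to split on: at [4:9] → '#z86#'; at [12:16] → '#d3#'; at [19:22] → '#u#'; at [25:28] → '#8#'.
The string is cut at each match, leaving 5 pieces.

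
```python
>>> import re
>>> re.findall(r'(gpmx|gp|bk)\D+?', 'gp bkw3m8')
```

['gp', 'bk']

Matches: at [0:3] match 'gp ', group 1 = 'gp'; at [3:6] match 'bkw', group 1 = 'bk'.
With a single group, `findall` returns only what that group captured — 2 items.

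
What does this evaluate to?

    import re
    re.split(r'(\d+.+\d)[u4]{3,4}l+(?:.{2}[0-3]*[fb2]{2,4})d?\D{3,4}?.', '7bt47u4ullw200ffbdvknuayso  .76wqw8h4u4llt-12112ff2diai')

['', '7bt47', 'ayso  .76wqw8h4u4llt-12112ff2diai']

Pattern: one or more of a digit, then one or more of any character, then a digit (captured); then 3 to 4 of one of [u4], then one or more of the literal 'l'; then exactly 2 of any character, then zero or more of a character in [0-3], then 2 to 4 of one of [fb2] (non-capturing group); then optionally the literal 'd', then 3 to 4 of a non-digit (lazy), then any character.
A non-greedy quantifier consumes as few characters as it can — just enough that the remainder of the pattern still matches from where it stops; whatever follows it matches normally.
Matches to split on: at [0:22] → '7bt47u4ullw200ffbdvknu'.
The group in the pattern means `split` returns the separators' captures alongside the pieces.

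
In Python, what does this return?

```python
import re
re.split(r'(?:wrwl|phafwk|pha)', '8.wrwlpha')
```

Matches to split on: at [2:6] → 'wrwl'; at [6:9] → 'pha'.
The string is cut at each match, leaving 3 pieces.

['8.', '', '']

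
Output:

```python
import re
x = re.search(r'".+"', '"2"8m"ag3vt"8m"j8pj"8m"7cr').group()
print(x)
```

"2"8m"ag3vt"8m"j8pj"8m"

`re.search` scans for the first position where the pattern succeeds.
The match spans [0:23] → '"2"8m"ag3vt"8m"j8pj"8m"'.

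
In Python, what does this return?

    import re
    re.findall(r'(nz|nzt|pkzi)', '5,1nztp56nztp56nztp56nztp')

The regex engine tests alternatives in the order written; an earlier branch that matches wins even if a later one would match more.
`findall` collects group 1 from each match (4 total).

['nz', 'nz', 'nz', 'nz']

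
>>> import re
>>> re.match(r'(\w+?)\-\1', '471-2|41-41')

None

After group 1 captures some text, `\1` only succeeds where that same text appears again.
With `match`, the pattern is implicitly anchored at the beginning.
Here the pattern fails at index 0, so the call returns None.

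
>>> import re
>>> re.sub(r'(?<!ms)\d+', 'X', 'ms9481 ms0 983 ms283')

The negative lookaround is zero-width — it rules out positions where the adjacent text would match, without consuming anything.
Matches: at [3:6] → '481'; at [11:14] → '983'; at [18:20] → '83'.
Every occurrence is swapped for 'X'.

'ms9X ms0 X ms2X'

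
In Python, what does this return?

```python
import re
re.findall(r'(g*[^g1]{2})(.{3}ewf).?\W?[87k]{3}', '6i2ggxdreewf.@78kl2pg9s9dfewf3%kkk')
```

The pattern matches zero or more of the literal 'g', then exactly 2 of any character except [g1] (captured); then exactly 3 of any character, then the literal 'ewf' (captured); then optionally any character, then optionally a non-word character, then exactly 3 of one of [87k].
With 2 capturing groups, `findall` returns a 2-tuple per match.

[('g9s', '9dfewf')]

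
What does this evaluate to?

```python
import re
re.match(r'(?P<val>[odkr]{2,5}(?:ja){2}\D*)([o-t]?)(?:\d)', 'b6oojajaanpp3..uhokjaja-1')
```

None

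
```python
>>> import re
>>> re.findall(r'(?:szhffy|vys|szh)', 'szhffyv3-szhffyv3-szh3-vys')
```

['szhffy', 'szhffy', 'szh', 'vys']

The regex engine tests alternatives in the order written; an earlier branch that matches wins even if a later one would match more.
`findall` yields the raw match text (4 of them) because the pattern has no groups.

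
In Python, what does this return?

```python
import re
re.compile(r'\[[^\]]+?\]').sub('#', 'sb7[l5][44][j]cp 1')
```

'sb7###cp 1'

Every occurrence is swapped for '#'.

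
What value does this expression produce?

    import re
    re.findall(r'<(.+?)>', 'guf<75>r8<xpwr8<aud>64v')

Scanning left to right: at [3:7] match '<75>', group 1 = '75'; at [9:20] match '<xpwr8<aud>', group 1 = 'xpwr8<aud'.
Because there's exactly one group, `findall` drops the full match and keeps group 1 from each hit.

['75', 'xpwr8<aud']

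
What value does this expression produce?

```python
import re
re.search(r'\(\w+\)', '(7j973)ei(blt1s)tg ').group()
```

'(7j973)'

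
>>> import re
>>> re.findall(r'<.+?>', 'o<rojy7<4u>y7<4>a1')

['<rojy7<4u>', '<4>']

Since nothing is captured, `findall` lists the 2 matched substrings directly.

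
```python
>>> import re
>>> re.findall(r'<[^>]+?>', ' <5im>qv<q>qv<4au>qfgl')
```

['<5im>', '<q>', '<4au>']

No capturing groups, so `findall` returns the 3 full match strings.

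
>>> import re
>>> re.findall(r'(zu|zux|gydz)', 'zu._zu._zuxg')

Alternation isn't longest-match — the leftmost alternative that fits at this position is chosen.
Walking the string: at [0:2] match 'zu', group 1 = 'zu'; at [4:6] match 'zu', group 1 = 'zu'; at [8:10] match 'zu', group 1 = 'zu'.
With a single group, `findall` returns only what that group captured — 3 items.

['zu', 'zu', 'zu']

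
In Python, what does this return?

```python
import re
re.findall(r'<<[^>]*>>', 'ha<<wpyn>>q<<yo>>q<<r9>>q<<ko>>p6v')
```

With no groups in the pattern, `findall` gives back each whole match — 4 here.

['<<wpyn>>', '<<yo>>', '<<r9>>', '<<ko>>']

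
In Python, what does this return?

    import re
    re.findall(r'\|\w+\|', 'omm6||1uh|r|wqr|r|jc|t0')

['|1uh|', '|wqr|', '|jc|']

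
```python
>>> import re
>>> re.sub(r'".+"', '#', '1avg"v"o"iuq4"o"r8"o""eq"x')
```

'1avg#x'

`sub` substitutes '#' at each match site.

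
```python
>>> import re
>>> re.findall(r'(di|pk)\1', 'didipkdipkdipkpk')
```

After group 1 captures some text, `\1` only succeeds where that same text appears again.
Because there's exactly one group, `findall` drops the full match and keeps group 1 from each hit.

['di', 'pk']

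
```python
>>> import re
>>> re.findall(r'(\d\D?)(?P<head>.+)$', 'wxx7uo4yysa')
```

[('7u', 'o4yysa')]

With 2 capturing groups, `findall` returns a 2-tuple per match.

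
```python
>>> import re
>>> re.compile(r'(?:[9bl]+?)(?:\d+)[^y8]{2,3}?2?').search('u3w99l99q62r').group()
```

A non-greedy quantifier consumes as few characters as it can — just enough that the remainder of the pattern still matches from where it stops; whatever follows it matches normally.
The match spans [3:7] → '99l9'.

'99l9'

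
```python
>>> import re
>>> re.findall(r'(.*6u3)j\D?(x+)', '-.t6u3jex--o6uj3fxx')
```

The pattern matches zero or more of any character, then the literal '6u3' (captured); then the literal 'j', then optionally a non-digit; then one or more of a literal 'x' (captured).
Walking the string: at [0:9] match '-.t6u3jex', groups = ('-.t6u3', 'x').
With 2 capturing groups, `findall` returns a 2-tuple per match.

[('-.t6u3', 'x')]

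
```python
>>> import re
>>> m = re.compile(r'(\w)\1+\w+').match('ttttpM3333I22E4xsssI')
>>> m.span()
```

(0, 20)

The backreference `\1` re-matches whatever the first group consumed, character for character.
`re.match` only tries the pattern at the start of the string.
The match spans [0:20] → 'ttttpM3333I22E4xsssI'.
Captured: group 1 = 't'.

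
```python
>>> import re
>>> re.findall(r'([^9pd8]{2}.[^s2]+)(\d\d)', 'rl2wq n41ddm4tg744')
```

This matches exactly 2 of any character except [9pd8], then any character, then one or more of any character except [s2] (captured); then a digit, then a digit (captured).
Matches: at [0:18] match 'rl2wq n41ddm4tg744', groups = ('rl2wq n41ddm4tg7', '44').
2 groups means the one result is a tuple of 2 captured strings — 1 here.

[('rl2wq n41ddm4tg7', '44')]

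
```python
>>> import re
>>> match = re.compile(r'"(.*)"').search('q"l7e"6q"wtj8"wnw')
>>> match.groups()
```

`re.search` tries every starting position until one works.
The match spans [1:14] → '"l7e"6q"wtj8"'.
Captured: group 1 = 'l7e"6q"wtj8'.

('l7e"6q"wtj8',)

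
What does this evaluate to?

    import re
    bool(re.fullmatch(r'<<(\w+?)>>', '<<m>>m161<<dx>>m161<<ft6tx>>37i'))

`re.fullmatch` is like wrapping the pattern in `^…$` (in single-line mode).
Here the string isn't matched end-to-end, so the call returns None, and `bool(None)` is False.

False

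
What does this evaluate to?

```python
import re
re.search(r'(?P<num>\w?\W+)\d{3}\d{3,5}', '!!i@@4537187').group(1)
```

'i@@'

This matches optionally a word character, then one or more of a non-word character (captured as 'num'); then exactly 3 of a digit, then 3 to 5 of a digit.
`search` walks the string left to right and returns the first match it finds.
The match spans [2:12] → 'i@@4537187'.
Captured: group 1 = 'i@@'.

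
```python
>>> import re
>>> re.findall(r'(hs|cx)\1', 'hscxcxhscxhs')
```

A backreference is literal: `\1` must see the identical characters the first group matched.
`findall` collects group 1 from the one match (1 total).

['cx']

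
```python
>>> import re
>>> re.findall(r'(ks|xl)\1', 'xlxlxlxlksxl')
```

`\1` has to match the exact text group 1 already captured.
With a single group, `findall` returns only what that group captured — 2 items.

['xl', 'xl']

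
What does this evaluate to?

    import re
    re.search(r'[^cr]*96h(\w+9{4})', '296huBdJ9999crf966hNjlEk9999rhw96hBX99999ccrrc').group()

The pattern matches zero or more of any character except [cr], then the literal '96h'; then one or more of a word character, then exactly 4 of the literal '9' (captured).
The match spans [0:41] → '296huBdJ9999crf966hNjlEk9999rhw96hBX99999'.

'296huBdJ9999crf966hNjlEk9999rhw96hBX99999'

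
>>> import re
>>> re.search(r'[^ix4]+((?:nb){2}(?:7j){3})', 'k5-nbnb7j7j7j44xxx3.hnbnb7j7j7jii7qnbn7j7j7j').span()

The pattern matches one or more of any character except [ix4]; then the literal 'nb' repeated 2 times, then the literal '7j' repeated 3 times (captured).
Unlike `match`, `search` isn't anchored — it looks for the pattern anywhere in the string.
The match spans [0:13] → 'k5-nbnb7j7j7j'.
Captured: group 1 = 'nbnb7j7j7j'.

(0, 13)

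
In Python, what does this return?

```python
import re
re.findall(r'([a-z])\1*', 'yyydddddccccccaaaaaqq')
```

['y', 'd', 'c', 'a', 'q']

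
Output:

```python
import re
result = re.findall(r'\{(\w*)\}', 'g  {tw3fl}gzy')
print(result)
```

['tw3fl']

Walking the string: at [3:10] match '{tw3fl}', group 1 = 'tw3fl'.
Because there's exactly one group, `findall` drops the full match and keeps group 1 from the one hit.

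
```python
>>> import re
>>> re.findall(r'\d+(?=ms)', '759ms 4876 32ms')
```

Because the assertion is zero-width, the text it checks is not consumed and won't appear in the result.
Scanning left to right: at [0:3] → '759'; at [11:13] → '32'.
Since nothing is captured, `findall` lists the 2 matched substrings directly.

['759', '32']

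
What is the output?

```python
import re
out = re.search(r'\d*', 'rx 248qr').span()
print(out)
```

The pattern matches zero or more of a digit.
Unlike `match`, `search` isn't anchored — it looks for the pattern anywhere in the string.
The match spans [0:0] → ''.

(0, 0)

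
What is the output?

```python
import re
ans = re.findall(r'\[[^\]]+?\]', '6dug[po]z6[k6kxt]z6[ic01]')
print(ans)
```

Matches: at [4:8] → '[po]'; at [10:17] → '[k6kxt]'; at [19:25] → '[ic01]'.
`findall` yields the raw match text (3 of them) because the pattern has no groups.

['[po]', '[k6kxt]', '[ic01]']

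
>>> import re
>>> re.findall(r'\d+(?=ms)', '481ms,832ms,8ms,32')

The lookaround is zero-width — it requires the adjacent text to match without consuming it, so the asserted text isn't part of the match.
Walking the string: at [0:3] → '481'; at [6:9] → '832'; at [12:13] → '8'.
`findall` yields the raw match text (3 of them) because the pattern has no groups.

['481', '832', '8']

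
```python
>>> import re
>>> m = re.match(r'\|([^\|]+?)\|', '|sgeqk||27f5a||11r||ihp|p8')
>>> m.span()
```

`re.match` won't scan ahead — the pattern has to work from the very first character.
The match spans [0:7] → '|sgeqk|'.
Captured: group 1 = 'sgeqk'.

(0, 7)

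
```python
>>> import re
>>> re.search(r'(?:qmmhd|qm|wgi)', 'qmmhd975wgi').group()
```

The regex engine tests alternatives in the order written; an earlier branch that matches wins even if a later one would match more.
The match spans [0:5] → 'qmmhd'.

'qmmhd'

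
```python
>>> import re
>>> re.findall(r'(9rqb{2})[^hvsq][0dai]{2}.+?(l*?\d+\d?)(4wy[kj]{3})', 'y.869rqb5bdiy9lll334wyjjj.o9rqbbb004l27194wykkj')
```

[('9rqbb', 'l2719', '4wykkj')]

This matches the literal '9rq', then exactly 2 of the literal 'b' (captured); then any character except [hvsq], then exactly 2 of one of [0dai]; then one or more of any character (lazy); then zero or more of a literal 'l' (lazy), then one or more of a digit, then optionally a digit (captured); then the literal '4wy', then exactly 3 of one of [kj] (captured).
Because the quantifier is non-greedy, it stops expanding at the earliest point where the rest of the pattern can succeed.
Walking the string: at [27:47] match '9rqbbb004l27194wykkj', groups = ('9rqbb', 'l2719', '4wykkj').
`findall` packs the 3 group values into a tuple for every match.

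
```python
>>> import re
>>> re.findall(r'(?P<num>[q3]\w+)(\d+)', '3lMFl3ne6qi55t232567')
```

[('3lMFl3ne6qi55t23256', '7')]

The pattern matches one of [q3], then one or more of a word character (captured as 'num'); then one or more of a digit (captured).
Matches: at [0:20] match '3lMFl3ne6qi55t232567', groups = ('3lMFl3ne6qi55t23256', '7').
2 groups means the one result is a tuple of 2 captured strings — 1 here.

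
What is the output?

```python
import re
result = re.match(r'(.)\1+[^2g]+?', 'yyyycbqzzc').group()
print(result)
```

yyyyc

After group 1 captures some text, `\1` only succeeds where that same text appears again.
With `match`, the pattern is implicitly anchored at the beginning.
The match spans [0:5] → 'yyyyc'.
Captured: group 1 = 'y'.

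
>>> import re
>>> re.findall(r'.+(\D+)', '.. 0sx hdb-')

This matches one or more of any character; then one or more of a non-digit (captured).
Scanning left to right: at [0:11] match '.. 0sx hdb-', group 1 = '-'.
`findall` collects group 1 from the one match (1 total).

['-']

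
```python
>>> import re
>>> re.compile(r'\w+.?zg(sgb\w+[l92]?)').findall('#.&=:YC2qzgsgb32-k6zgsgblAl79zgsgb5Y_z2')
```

`findall` collects group 1 from each match (2 total).

['sgb32', 'sgb5Y_z2']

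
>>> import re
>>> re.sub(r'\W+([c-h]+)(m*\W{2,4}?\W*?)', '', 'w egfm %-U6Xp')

'w-U6Xp'

Pattern: one or more of a non-word character; then one or more of a character in [c-h] (captured); then zero or more of a literal 'm', then 2 to 4 of a non-word character (lazy), then zero or more of a non-word character (lazy) (captured).
Matches: at [1:8] → ' egfm %'.
`sub` substitutes '' at each match site.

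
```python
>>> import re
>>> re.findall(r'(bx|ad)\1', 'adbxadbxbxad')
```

After group 1 captures some text, `\1` only succeeds where that same text appears again.
Scanning left to right: at [6:10] match 'bxbx', group 1 = 'bx'.
One capturing group, so `findall` returns just the captured substring from the one match — 1 in all.

['bx']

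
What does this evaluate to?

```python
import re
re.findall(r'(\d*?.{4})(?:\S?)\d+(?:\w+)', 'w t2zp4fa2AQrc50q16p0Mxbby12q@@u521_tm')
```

Pattern: zero or more of a digit (lazy), then exactly 4 of any character (captured); then optionally a non-whitespace character (non-capturing group); then one or more of a digit; then one or more of a word character (non-capturing group).
Because there's exactly one group, `findall` drops the full match and keeps group 1 from each hit.

[' t2z', '@@u5']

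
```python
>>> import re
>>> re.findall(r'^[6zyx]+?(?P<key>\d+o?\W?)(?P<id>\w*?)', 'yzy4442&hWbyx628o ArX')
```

Pattern: anchored at the start of the string; then one or more of one of [6zyx] (lazy); then one or more of a digit, then optionally a literal 'o', then optionally a non-word character (captured as 'key'); then zero or more of a word character (lazy) (captured as 'id').
Scanning left to right: at [0:8] match 'yzy4442&', groups = ('4442&', '').
2 groups means the one result is a tuple of 2 captured strings — 1 here.

[('4442&', '')]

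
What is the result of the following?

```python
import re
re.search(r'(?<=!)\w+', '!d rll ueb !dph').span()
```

(1, 2)

The lookaround is zero-width — it requires the adjacent text to match without consuming it, so the asserted text isn't part of the match.
`re.search` scans for the first position where the pattern succeeds.
The match spans [1:2] → 'd'.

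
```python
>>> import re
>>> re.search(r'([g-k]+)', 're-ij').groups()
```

('ij',)

The match spans [3:5] → 'ij'.
Captured: group 1 = 'ij'.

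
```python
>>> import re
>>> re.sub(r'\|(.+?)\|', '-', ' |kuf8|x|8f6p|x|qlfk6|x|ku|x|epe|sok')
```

' -x-x-x-x-sok'

Because the quantifier is non-greedy, it stops expanding at the earliest point where the rest of the pattern can succeed.
Every occurrence is swapped for '-'.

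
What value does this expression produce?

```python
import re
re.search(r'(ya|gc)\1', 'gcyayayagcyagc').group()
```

`\1` is not a pattern — it's the concrete string captured by group 1, re-applied verbatim.
`search` walks the string left to right and returns the first match it finds.
The match spans [2:6] → 'yaya'.
Captured: group 1 = 'ya'.

'yaya'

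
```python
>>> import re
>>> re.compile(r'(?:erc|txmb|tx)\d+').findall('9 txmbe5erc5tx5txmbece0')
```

['erc5', 'tx5']

Scanning left to right: at [8:12] → 'erc5'; at [12:15] → 'tx5'.
With no groups in the pattern, `findall` gives back each whole match — 2 here.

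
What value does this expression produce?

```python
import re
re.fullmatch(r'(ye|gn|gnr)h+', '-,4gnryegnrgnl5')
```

`fullmatch` succeeds only if the pattern covers the string from start to end.
Here the pattern can't cover the whole string, so the call returns None.

None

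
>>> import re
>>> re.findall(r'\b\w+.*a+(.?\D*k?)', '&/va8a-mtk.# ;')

['-mtk.# ;']

The pattern matches a word boundary (`\b`, zero-width); then one or more of a word character, then zero or more of any character, then one or more of a literal 'a'; then optionally any character, then zero or more of a non-digit, then optionally the literal 'k' (captured).
Matches: at [2:14] match 'va8a-mtk.# ;', group 1 = '-mtk.# ;'.
With a single group, `findall` returns only what that group captured — 1 item.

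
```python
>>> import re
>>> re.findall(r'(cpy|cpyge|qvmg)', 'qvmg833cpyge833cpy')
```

Alternation tries branches left to right and keeps the first one that lets the overall match succeed at that position.
One capturing group, so `findall` returns just the captured substring from each match — 3 in all.

['qvmg', 'cpy', 'cpy']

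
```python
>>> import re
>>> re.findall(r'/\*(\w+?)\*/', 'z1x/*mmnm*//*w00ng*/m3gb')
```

Matches: at [3:11] match '/*mmnm*/', group 1 = 'mmnm'; at [11:20] match '/*w00ng*/', group 1 = 'w00ng'.
Because there's exactly one group, `findall` drops the full match and keeps group 1 from each hit.

['mmnm', 'w00ng']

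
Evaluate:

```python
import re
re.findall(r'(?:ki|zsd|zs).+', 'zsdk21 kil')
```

Walking the string: at [0:10] → 'zsdk21 kil'.
With no groups in the pattern, `findall` gives back each whole match — 1 here.

['zsdk21 kil']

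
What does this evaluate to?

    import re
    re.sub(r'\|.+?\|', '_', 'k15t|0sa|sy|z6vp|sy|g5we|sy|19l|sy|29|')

'k15t_sy_sy_sy_sy_'

Each match is replaced by '_'.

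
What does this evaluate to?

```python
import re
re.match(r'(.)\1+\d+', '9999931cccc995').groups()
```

The match spans [0:7] → '9999931'.
Captured: group 1 = '9'.

('9',)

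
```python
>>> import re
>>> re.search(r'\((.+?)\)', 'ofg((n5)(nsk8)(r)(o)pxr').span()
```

(3, 8)

`re.search` scans for the first position where the pattern succeeds.
The match spans [3:8] → '((n5)'.
Captured: group 1 = '(n5'.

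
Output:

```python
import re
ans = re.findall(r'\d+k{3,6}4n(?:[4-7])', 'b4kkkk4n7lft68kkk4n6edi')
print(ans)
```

['4kkkk4n7', '68kkk4n6']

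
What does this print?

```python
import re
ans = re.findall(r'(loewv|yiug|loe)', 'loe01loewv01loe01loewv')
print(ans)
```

['loe', 'loewv', 'loe', 'loewv']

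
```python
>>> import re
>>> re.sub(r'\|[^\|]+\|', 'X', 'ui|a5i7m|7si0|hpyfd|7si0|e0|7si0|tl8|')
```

Each match is replaced by 'X'.

'uiX7si0X7si0X7si0X'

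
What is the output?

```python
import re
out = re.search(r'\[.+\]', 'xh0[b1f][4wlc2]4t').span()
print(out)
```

(3, 15)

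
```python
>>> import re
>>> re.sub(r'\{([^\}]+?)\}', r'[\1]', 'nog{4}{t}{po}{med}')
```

'nog[4][t][po][med]'

Matches: at [3:6] → '{4}'; at [6:9] → '{t}'; at [9:13] → '{po}'; at [13:18] → '{med}'.
The replacement refers to a captured group, so each match is rewritten using its own captured text.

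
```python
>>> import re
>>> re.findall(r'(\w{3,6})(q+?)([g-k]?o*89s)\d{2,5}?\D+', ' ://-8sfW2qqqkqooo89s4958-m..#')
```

The pattern matches 3 to 6 of a word character (captured); then one or more of a literal 'q' (lazy) (captured); then optionally a character in [g-k], then zero or more of the literal 'o', then the literal '89s' (captured); then 2 to 5 of a digit (lazy), then one or more of a non-digit.
Walking the string: at [8:30] match 'W2qqqkqooo89s4958-m..#', groups = ('W2qqqk', 'q', 'ooo89s').
Multiple groups make `findall` return tuples — one 3-tuple for the one match.

[('W2qqqk', 'q', 'ooo89s')]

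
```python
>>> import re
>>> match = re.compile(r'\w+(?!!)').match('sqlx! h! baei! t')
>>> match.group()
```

`match` is anchored at position 0; if the pattern doesn't fit there, it returns None.
The match spans [0:3] → 'sql'.

'sql'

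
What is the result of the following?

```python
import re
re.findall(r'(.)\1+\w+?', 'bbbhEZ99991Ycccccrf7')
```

['b', '9', 'c']

The backreference `\1` re-matches whatever the first group consumed, character for character.
Matches: at [0:4] match 'bbbh', group 1 = 'b'; at [6:11] match '99991', group 1 = '9'; at [12:18] match 'cccccr', group 1 = 'c'.
Because there's exactly one group, `findall` drops the full match and keeps group 1 from each hit.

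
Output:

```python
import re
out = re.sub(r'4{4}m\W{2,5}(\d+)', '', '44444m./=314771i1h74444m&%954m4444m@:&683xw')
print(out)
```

4i1h7mxw

Every occurrence is swapped for ''.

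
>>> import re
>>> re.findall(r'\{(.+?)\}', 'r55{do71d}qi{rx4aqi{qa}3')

['do71d', 'rx4aqi{qa']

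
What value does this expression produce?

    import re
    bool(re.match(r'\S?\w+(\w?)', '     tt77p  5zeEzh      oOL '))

False

With `match`, the pattern is implicitly anchored at the beginning.
Here position 0 doesn't satisfy it, so the call returns None, and `bool(None)` is False.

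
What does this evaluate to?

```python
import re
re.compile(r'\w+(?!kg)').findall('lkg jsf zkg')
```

['lkg', 'jsf', 'zkg']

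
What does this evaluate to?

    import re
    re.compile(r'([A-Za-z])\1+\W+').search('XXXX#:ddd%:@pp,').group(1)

The backreference `\1` re-matches whatever the first group consumed, character for character.
`re.search` scans for the first position where the pattern succeeds.
The match spans [0:6] → 'XXXX#:'.
Captured: group 1 = 'X'.

'X'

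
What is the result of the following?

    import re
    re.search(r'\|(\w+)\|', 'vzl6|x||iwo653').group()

'|x|'

`re.search` tries every starting position until one works.
The match spans [4:7] → '|x|'.
Captured: group 1 = 'x'.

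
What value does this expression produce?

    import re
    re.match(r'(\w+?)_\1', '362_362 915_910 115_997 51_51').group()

After group 1 captures some text, `\1` only succeeds where that same text appears again.
`match` is anchored at position 0; if the pattern doesn't fit there, it returns None.
The match spans [0:7] → '362_362'.
Captured: group 1 = '362'.

'362_362'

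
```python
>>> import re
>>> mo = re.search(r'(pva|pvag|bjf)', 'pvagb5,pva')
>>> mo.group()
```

The regex engine tests alternatives in the order written; an earlier branch that matches wins even if a later one would match more.
Unlike `match`, `search` isn't anchored — it looks for the pattern anywhere in the string.
The match spans [0:3] → 'pva'.
Captured: group 1 = 'pva'.

'pva'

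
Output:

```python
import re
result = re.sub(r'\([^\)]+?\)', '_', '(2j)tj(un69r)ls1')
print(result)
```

`sub` substitutes '_' at each match site.

_tj_ls1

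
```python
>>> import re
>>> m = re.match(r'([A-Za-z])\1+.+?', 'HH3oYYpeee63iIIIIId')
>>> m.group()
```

`\1` has to match the exact text group 1 already captured.
`match` is anchored at position 0; if the pattern doesn't fit there, it returns None.
The match spans [0:3] → 'HH3'.
Captured: group 1 = 'H'.

'HH3'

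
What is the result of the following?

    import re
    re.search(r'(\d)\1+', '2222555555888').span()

`\1` has to match the exact text group 1 already captured.
The match spans [0:4] → '2222'.

(0, 4)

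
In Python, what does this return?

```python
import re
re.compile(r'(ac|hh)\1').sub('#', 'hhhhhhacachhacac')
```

`\1` is not a pattern — it's the concrete string captured by group 1, re-applied verbatim.
Every occurrence is swapped for '#'.

'#hh#hh#'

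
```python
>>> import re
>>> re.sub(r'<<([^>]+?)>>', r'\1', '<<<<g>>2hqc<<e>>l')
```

'<<g2hqcel'

The replacement refers to a captured group, so each match is rewritten using its own captured text.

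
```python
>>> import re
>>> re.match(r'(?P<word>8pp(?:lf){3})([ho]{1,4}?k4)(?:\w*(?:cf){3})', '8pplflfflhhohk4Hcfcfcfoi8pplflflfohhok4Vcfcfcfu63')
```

None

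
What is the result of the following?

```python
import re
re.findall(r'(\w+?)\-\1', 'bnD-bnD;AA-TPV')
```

['bnD']

`\1` is not a pattern — it's the concrete string captured by group 1, re-applied verbatim.
Matches: at [0:7] match 'bnD-bnD', group 1 = 'bnD'.
With a single group, `findall` returns only what that group captured — 1 item.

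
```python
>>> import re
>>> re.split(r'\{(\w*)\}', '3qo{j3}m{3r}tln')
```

Matches to split on: at [3:7] → '{j3}'; at [8:12] → '{3r}'.
With a capturing group present, the delimiter's captured portion is kept in the result list.

['3qo', 'j3', 'm', '3r', 'tln']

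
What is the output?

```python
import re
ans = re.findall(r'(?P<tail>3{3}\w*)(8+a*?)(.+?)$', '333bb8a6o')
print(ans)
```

[('333bb', '8', 'a6o')]

The `?` after the quantifier makes it lazy — it takes as little as possible before letting the rest of the pattern try.
With 3 capturing groups, `findall` returns a 3-tuple per match.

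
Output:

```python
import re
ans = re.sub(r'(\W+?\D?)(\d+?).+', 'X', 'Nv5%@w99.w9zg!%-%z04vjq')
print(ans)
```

This matches one or more of a non-word character (lazy), then optionally a non-digit (captured); then one or more of a digit (lazy) (captured); then one or more of any character.
Matches: at [3:23] → '%@w99.w9zg!%-%z04vjq'.
`sub` substitutes 'X' at each match site.

Nv5X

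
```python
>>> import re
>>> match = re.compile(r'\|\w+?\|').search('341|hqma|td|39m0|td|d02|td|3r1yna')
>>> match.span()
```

Unlike `match`, `search` isn't anchored — it looks for the pattern anywhere in the string.
The match spans [3:9] → '|hqma|'.

(3, 9)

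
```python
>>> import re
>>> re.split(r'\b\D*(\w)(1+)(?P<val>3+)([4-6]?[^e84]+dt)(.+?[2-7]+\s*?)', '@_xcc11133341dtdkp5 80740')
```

['@', '1', '11', '333', '41dt', 'dkp5', ' 80740']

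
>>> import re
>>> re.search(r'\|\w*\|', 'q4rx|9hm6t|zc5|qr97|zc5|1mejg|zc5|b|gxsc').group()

The match spans [4:11] → '|9hm6t|'.

'|9hm6t|'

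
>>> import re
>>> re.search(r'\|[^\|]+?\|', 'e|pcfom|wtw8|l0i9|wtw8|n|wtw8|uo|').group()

'|pcfom|'

The match spans [1:8] → '|pcfom|'.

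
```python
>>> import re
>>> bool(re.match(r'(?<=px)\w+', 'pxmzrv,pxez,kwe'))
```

The lookaround is zero-width — it requires the adjacent text to match without consuming it, so the asserted text isn't part of the match.
`re.match` won't scan ahead — the pattern has to work from the very first character.
Here position 0 doesn't satisfy it, so the call returns None, and `bool(None)` is False.

False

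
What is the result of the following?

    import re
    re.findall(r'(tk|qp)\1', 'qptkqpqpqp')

['qp']

A backreference is literal: `\1` must see the identical characters the first group matched.
Matches: at [4:8] match 'qpqp', group 1 = 'qp'.
Because there's exactly one group, `findall` drops the full match and keeps group 1 from the one hit.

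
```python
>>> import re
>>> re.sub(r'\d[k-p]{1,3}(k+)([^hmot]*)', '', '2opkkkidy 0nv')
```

The pattern matches a digit, then 1 to 3 of a character in [k-p]; then one or more of a literal 'k' (captured); then zero or more of any character except [hmot] (captured).
Matches: at [0:13] → '2opkkkidy 0nv'.
Each match is replaced by ''.

''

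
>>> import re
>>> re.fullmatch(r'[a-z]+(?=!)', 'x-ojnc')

None

Because the assertion is zero-width, the text it checks is not consumed and won't appear in the result.
`re.fullmatch` is like wrapping the pattern in `^…$` (in single-line mode).
Here there's no way to consume every character, so the call returns None.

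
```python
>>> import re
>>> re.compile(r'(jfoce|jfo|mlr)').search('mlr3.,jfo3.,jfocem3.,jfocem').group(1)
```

The match spans [0:3] → 'mlr'.
Captured: group 1 = 'mlr'.

'mlr'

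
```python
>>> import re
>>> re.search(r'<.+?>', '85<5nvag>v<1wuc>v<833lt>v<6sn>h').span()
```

With the lazy modifier that quantifier settles for the fewest repetitions that let the rest of the pattern succeed (the atoms after it are unaffected and can still be greedy).
`re.search` scans for the first position where the pattern succeeds.
The match spans [2:9] → '<5nvag>'.

(2, 9)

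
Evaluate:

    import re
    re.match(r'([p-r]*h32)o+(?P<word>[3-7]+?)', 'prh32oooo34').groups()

The match spans [0:10] → 'prh32oooo3'.
Captured: group 1 = 'prh32', group 2 = '3'.

('prh32', '3')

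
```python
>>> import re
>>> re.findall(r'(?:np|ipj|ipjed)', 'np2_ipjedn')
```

`|` is ordered: at each position the engine commits to the first alternative that works.
Walking the string: at [0:2] → 'np'; at [4:7] → 'ipj'.
No capturing groups, so `findall` returns the 2 full match strings.

['np', 'ipj']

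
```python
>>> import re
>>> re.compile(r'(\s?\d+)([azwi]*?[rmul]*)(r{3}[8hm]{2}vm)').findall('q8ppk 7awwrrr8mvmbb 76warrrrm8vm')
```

The pattern matches optionally whitespace, then one or more of a digit (captured); then zero or more of one of [azwi] (lazy), then zero or more of one of [rmul] (captured); then exactly 3 of a literal 'r', then exactly 2 of one of [8hm], then the literal 'vm' (captured).
With 3 capturing groups, `findall` returns a 3-tuple per match.

[(' 7', 'aww', 'rrr8mvm'), (' 76', 'war', 'rrrm8vm')]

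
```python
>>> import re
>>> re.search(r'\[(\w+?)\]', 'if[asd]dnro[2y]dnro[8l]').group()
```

`search` walks the string left to right and returns the first match it finds.
The match spans [2:7] → '[asd]'.
Captured: group 1 = 'asd'.

'[asd]'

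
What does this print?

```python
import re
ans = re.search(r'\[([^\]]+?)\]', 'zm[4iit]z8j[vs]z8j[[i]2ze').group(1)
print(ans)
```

The match spans [2:8] → '[4iit]'.
Captured: group 1 = '4iit'.

4iit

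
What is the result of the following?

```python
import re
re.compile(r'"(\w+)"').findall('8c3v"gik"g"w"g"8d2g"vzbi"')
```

['gik', 'w', '8d2g']

Scanning left to right: at [4:9] match '"gik"', group 1 = 'gik'; at [10:13] match '"w"', group 1 = 'w'; at [14:20] match '"8d2g"', group 1 = '8d2g'.
`findall` collects group 1 from each match (3 total).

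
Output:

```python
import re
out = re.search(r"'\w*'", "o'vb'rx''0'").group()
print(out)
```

'vb'

`re.search` tries every starting position until one works.
The match spans [1:5] → "'vb'".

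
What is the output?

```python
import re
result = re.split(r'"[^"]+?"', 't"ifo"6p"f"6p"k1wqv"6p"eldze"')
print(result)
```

`split` removes every match and returns the 5 fragments in between.

['t', '6p', '6p', '6p', '']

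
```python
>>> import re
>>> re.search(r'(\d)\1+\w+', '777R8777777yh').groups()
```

After group 1 captures some text, `\1` only succeeds where that same text appears again.
`search` walks the string left to right and returns the first match it finds.
The match spans [0:13] → '777R8777777yh'.
Captured: group 1 = '7'.

('7',)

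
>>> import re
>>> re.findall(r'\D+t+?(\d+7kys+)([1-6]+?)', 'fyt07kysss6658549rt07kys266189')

[('07kysss', '6'), ('07kys', '2')]

Lazy quantifiers expand one character at a time until the remainder of the pattern can match.
2 groups means each result is a tuple of 2 captured strings — 2 here.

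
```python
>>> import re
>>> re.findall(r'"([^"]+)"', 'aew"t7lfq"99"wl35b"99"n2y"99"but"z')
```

['t7lfq', 'wl35b', 'n2y', 'but']

With a single group, `findall` returns only what that group captured — 4 items.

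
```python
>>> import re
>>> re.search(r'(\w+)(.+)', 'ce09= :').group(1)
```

The match spans [0:7] → 'ce09= :'.
Captured: group 1 = 'ce09', group 2 = '= :'.

'ce09'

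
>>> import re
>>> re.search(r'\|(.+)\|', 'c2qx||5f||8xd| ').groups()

('|5f||8xd',)

`re.search` tries every starting position until one works.
The match spans [4:14] → '||5f||8xd|'.
Captured: group 1 = '|5f||8xd'.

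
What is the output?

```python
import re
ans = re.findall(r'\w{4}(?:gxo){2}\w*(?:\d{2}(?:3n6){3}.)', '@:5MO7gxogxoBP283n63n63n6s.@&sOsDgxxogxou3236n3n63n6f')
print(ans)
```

['5MO7gxogxoBP283n63n63n6s']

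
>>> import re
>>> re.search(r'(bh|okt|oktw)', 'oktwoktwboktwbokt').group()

`|` is ordered: at each position the engine commits to the first alternative that works.
`re.search` scans for the first position where the pattern succeeds.
The match spans [0:3] → 'okt'.
Captured: group 1 = 'okt'.

'okt'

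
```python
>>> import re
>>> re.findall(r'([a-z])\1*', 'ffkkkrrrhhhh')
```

['f', 'k', 'r', 'h']

After group 1 captures some text, `\1` only succeeds where that same text appears again.
With a single group, `findall` returns only what that group captured — 4 items.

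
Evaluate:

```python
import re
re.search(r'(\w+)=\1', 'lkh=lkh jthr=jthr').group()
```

'lkh=lkh'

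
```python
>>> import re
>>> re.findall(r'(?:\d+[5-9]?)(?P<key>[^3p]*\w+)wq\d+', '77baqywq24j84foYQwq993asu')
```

This matches one or more of a digit, then optionally a character in [5-9] (non-capturing group); then zero or more of any character except [3p], then one or more of a word character (captured as 'key'); then the literal 'wq', then one or more of a digit.
Scanning left to right: at [0:22] match '77baqywq24j84foYQwq993', group 1 = 'baqywq24j84foYQ'.
With a single group, `findall` returns only what that group captured — 1 item.

['baqywq24j84foYQ']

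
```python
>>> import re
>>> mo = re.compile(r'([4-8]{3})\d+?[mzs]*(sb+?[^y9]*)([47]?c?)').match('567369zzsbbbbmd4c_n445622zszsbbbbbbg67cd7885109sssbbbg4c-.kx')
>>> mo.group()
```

The pattern matches exactly 3 of a character in [4-8] (captured); then one or more of a digit (lazy), then zero or more of one of [mzs]; then the literal 's', then one or more of a literal 'b' (lazy), then zero or more of any character except [y9] (captured); then optionally one of [47], then optionally a literal 'c' (captured).
`match` is anchored at position 0; if the pattern doesn't fit there, it returns None.
The match spans [0:46] → '567369zzsbbbbmd4c_n445622zszsbbbbbbg67cd788510'.
Captured: group 1 = '567', group 2 = 'sbbbbmd4c_n445622zszsbbbbbbg67cd788510', group 3 = ''.

'567369zzsbbbbmd4c_n445622zszsbbbbbbg67cd788510'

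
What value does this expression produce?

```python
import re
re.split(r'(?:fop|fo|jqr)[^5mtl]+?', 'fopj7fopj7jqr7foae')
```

['', '7', '7', '', 'e']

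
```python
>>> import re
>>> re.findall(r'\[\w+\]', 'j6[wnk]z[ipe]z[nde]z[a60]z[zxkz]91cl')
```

['[wnk]', '[ipe]', '[nde]', '[a60]', '[zxkz]']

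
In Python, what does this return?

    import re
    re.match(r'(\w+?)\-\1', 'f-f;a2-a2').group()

'f-f'

`\1` is not a pattern — it's the concrete string captured by group 1, re-applied verbatim.
`match` is anchored at position 0; if the pattern doesn't fit there, it returns None.
The match spans [0:3] → 'f-f'.
Captured: group 1 = 'f'.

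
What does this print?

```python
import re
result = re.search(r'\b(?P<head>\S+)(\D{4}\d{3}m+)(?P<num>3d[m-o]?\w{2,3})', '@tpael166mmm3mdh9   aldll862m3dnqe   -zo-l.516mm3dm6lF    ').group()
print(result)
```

aldll862m3dnqe

This matches a word boundary (`\b`, zero-width); then one or more of a non-whitespace character (captured as 'head'); then exactly 4 of a non-digit, then exactly 3 of a digit, then one or more of the literal 'm' (captured); then the literal '3d', then optionally a character in [m-o], then 2 to 3 of a word character (captured as 'num').
Unlike `match`, `search` isn't anchored — it looks for the pattern anywhere in the string.
The match spans [20:34] → 'aldll862m3dnqe'.
Captured: group 1 = 'a', group 2 = 'ldll862m', group 3 = '3dnqe'.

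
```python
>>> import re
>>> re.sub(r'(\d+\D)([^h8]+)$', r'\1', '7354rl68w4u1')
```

'7354rl68w'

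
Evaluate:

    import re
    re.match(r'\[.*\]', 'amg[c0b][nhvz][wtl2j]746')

`re.match` won't scan ahead — the pattern has to work from the very first character.
Here the string doesn't start with a match, so the call returns None.

None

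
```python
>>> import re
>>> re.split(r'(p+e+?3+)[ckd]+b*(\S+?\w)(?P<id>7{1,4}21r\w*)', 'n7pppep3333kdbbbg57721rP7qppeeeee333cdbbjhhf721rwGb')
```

The group in the pattern means `split` returns the separators' captures alongside the pieces.

['n7pppep3333kdbbbg57721rP7q', 'ppeeeee333', 'jhhf', '721rwGb', '']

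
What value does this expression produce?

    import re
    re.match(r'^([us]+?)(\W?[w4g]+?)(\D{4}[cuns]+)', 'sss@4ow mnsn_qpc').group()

With `match`, the pattern is implicitly anchored at the beginning.
The match spans [0:12] → 'sss@4ow mnsn'.

'sss@4ow mnsn'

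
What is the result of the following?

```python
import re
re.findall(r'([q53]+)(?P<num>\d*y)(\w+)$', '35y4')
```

The pattern matches one or more of one of [q53] (captured); then zero or more of a digit, then the literal 'y' (captured as 'num'); then one or more of a word character (captured); then anchored at the end.
Walking the string: at [0:4] match '35y4', groups = ('35', 'y', '4').
`findall` packs the 3 group values into a tuple for every match.

[('35', 'y', '4')]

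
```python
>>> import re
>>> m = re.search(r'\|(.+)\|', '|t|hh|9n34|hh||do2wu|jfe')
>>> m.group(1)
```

't|hh|9n34|hh||do2wu'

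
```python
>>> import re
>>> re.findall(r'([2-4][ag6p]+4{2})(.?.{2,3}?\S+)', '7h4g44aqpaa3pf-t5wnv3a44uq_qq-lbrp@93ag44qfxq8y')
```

This matches a character in [2-4], then one or more of one of [ag6p], then exactly 2 of a literal '4' (captured); then optionally any character, then 2 to 3 of any character (lazy), then one or more of a non-whitespace character (captured).
Matches: at [2:47] match '4g44aqpaa3pf-t5wnv3a44uq_qq-lbrp@93ag44qfxq8y', groups = ('4g44', 'aqpaa3pf-t5wnv3a44uq_qq-lbrp@93ag44qfxq8y').
Multiple groups make `findall` return tuples — one 2-tuple for the one match.

[('4g44', 'aqpaa3pf-t5wnv3a44uq_qq-lbrp@93ag44qfxq8y')]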